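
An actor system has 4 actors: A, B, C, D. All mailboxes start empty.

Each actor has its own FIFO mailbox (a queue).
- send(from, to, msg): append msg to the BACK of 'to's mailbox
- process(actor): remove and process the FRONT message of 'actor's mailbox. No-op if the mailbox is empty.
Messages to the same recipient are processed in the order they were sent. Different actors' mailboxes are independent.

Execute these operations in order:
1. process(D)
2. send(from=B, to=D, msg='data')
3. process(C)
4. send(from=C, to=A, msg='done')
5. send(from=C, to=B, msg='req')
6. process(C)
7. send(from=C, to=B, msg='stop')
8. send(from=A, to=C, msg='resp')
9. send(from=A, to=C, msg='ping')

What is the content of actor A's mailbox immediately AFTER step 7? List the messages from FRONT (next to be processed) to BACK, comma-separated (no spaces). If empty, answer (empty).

After 1 (process(D)): A:[] B:[] C:[] D:[]
After 2 (send(from=B, to=D, msg='data')): A:[] B:[] C:[] D:[data]
After 3 (process(C)): A:[] B:[] C:[] D:[data]
After 4 (send(from=C, to=A, msg='done')): A:[done] B:[] C:[] D:[data]
After 5 (send(from=C, to=B, msg='req')): A:[done] B:[req] C:[] D:[data]
After 6 (process(C)): A:[done] B:[req] C:[] D:[data]
After 7 (send(from=C, to=B, msg='stop')): A:[done] B:[req,stop] C:[] D:[data]

done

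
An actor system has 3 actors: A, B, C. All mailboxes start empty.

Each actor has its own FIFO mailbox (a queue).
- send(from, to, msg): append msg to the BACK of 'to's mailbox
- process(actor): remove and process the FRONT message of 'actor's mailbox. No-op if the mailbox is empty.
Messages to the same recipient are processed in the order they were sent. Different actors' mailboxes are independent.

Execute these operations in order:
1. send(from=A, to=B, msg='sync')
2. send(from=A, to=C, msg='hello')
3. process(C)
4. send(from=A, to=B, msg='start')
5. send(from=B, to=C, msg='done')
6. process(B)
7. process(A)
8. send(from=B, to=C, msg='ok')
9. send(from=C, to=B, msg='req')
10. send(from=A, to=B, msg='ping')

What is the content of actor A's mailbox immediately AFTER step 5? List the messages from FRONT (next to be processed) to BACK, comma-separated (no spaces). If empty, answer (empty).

After 1 (send(from=A, to=B, msg='sync')): A:[] B:[sync] C:[]
After 2 (send(from=A, to=C, msg='hello')): A:[] B:[sync] C:[hello]
After 3 (process(C)): A:[] B:[sync] C:[]
After 4 (send(from=A, to=B, msg='start')): A:[] B:[sync,start] C:[]
After 5 (send(from=B, to=C, msg='done')): A:[] B:[sync,start] C:[done]

(empty)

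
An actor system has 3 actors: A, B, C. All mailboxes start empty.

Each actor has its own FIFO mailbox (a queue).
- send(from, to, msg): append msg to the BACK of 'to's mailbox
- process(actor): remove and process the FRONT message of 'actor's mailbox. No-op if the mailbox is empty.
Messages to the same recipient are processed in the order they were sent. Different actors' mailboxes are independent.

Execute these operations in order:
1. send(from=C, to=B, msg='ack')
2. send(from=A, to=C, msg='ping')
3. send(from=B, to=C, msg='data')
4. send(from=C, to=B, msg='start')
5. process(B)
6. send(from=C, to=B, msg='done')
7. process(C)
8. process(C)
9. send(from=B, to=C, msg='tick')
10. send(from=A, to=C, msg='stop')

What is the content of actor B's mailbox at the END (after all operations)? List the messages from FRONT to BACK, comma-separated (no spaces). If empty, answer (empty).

After 1 (send(from=C, to=B, msg='ack')): A:[] B:[ack] C:[]
After 2 (send(from=A, to=C, msg='ping')): A:[] B:[ack] C:[ping]
After 3 (send(from=B, to=C, msg='data')): A:[] B:[ack] C:[ping,data]
After 4 (send(from=C, to=B, msg='start')): A:[] B:[ack,start] C:[ping,data]
After 5 (process(B)): A:[] B:[start] C:[ping,data]
After 6 (send(from=C, to=B, msg='done')): A:[] B:[start,done] C:[ping,data]
After 7 (process(C)): A:[] B:[start,done] C:[data]
After 8 (process(C)): A:[] B:[start,done] C:[]
After 9 (send(from=B, to=C, msg='tick')): A:[] B:[start,done] C:[tick]
After 10 (send(from=A, to=C, msg='stop')): A:[] B:[start,done] C:[tick,stop]

Answer: start,done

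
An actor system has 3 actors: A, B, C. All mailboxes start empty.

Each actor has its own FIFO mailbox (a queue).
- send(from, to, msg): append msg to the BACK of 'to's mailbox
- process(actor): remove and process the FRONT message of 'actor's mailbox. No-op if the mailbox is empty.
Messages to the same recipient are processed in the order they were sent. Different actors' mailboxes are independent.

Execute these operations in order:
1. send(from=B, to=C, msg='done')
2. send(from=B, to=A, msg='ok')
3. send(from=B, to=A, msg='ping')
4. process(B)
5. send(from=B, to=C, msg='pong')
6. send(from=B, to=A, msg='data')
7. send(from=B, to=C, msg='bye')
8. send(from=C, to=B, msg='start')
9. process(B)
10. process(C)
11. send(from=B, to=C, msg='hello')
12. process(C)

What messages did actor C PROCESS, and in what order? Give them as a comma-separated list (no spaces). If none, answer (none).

After 1 (send(from=B, to=C, msg='done')): A:[] B:[] C:[done]
After 2 (send(from=B, to=A, msg='ok')): A:[ok] B:[] C:[done]
After 3 (send(from=B, to=A, msg='ping')): A:[ok,ping] B:[] C:[done]
After 4 (process(B)): A:[ok,ping] B:[] C:[done]
After 5 (send(from=B, to=C, msg='pong')): A:[ok,ping] B:[] C:[done,pong]
After 6 (send(from=B, to=A, msg='data')): A:[ok,ping,data] B:[] C:[done,pong]
After 7 (send(from=B, to=C, msg='bye')): A:[ok,ping,data] B:[] C:[done,pong,bye]
After 8 (send(from=C, to=B, msg='start')): A:[ok,ping,data] B:[start] C:[done,pong,bye]
After 9 (process(B)): A:[ok,ping,data] B:[] C:[done,pong,bye]
After 10 (process(C)): A:[ok,ping,data] B:[] C:[pong,bye]
After 11 (send(from=B, to=C, msg='hello')): A:[ok,ping,data] B:[] C:[pong,bye,hello]
After 12 (process(C)): A:[ok,ping,data] B:[] C:[bye,hello]

Answer: done,pong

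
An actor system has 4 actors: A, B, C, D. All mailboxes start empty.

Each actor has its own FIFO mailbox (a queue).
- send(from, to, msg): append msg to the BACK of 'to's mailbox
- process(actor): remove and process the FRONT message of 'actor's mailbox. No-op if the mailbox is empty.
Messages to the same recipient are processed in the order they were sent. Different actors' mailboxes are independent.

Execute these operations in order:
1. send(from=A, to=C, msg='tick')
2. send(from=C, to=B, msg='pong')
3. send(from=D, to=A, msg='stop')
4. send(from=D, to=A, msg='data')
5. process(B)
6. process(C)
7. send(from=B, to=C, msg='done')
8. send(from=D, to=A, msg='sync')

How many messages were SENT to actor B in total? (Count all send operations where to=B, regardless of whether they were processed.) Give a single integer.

After 1 (send(from=A, to=C, msg='tick')): A:[] B:[] C:[tick] D:[]
After 2 (send(from=C, to=B, msg='pong')): A:[] B:[pong] C:[tick] D:[]
After 3 (send(from=D, to=A, msg='stop')): A:[stop] B:[pong] C:[tick] D:[]
After 4 (send(from=D, to=A, msg='data')): A:[stop,data] B:[pong] C:[tick] D:[]
After 5 (process(B)): A:[stop,data] B:[] C:[tick] D:[]
After 6 (process(C)): A:[stop,data] B:[] C:[] D:[]
After 7 (send(from=B, to=C, msg='done')): A:[stop,data] B:[] C:[done] D:[]
After 8 (send(from=D, to=A, msg='sync')): A:[stop,data,sync] B:[] C:[done] D:[]

Answer: 1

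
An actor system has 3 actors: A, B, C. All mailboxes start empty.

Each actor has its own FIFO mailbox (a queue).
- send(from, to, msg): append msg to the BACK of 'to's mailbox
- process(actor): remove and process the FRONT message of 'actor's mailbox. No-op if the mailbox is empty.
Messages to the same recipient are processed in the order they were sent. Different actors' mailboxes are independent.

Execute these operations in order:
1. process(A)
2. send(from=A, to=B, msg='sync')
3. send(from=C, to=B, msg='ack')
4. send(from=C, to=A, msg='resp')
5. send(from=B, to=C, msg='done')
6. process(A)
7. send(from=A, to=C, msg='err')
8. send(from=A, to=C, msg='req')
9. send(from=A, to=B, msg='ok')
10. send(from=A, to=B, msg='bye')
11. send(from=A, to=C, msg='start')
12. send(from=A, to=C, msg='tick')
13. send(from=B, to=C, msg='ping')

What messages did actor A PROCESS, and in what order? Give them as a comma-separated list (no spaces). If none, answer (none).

Answer: resp

Derivation:
After 1 (process(A)): A:[] B:[] C:[]
After 2 (send(from=A, to=B, msg='sync')): A:[] B:[sync] C:[]
After 3 (send(from=C, to=B, msg='ack')): A:[] B:[sync,ack] C:[]
After 4 (send(from=C, to=A, msg='resp')): A:[resp] B:[sync,ack] C:[]
After 5 (send(from=B, to=C, msg='done')): A:[resp] B:[sync,ack] C:[done]
After 6 (process(A)): A:[] B:[sync,ack] C:[done]
After 7 (send(from=A, to=C, msg='err')): A:[] B:[sync,ack] C:[done,err]
After 8 (send(from=A, to=C, msg='req')): A:[] B:[sync,ack] C:[done,err,req]
After 9 (send(from=A, to=B, msg='ok')): A:[] B:[sync,ack,ok] C:[done,err,req]
After 10 (send(from=A, to=B, msg='bye')): A:[] B:[sync,ack,ok,bye] C:[done,err,req]
After 11 (send(from=A, to=C, msg='start')): A:[] B:[sync,ack,ok,bye] C:[done,err,req,start]
After 12 (send(from=A, to=C, msg='tick')): A:[] B:[sync,ack,ok,bye] C:[done,err,req,start,tick]
After 13 (send(from=B, to=C, msg='ping')): A:[] B:[sync,ack,ok,bye] C:[done,err,req,start,tick,ping]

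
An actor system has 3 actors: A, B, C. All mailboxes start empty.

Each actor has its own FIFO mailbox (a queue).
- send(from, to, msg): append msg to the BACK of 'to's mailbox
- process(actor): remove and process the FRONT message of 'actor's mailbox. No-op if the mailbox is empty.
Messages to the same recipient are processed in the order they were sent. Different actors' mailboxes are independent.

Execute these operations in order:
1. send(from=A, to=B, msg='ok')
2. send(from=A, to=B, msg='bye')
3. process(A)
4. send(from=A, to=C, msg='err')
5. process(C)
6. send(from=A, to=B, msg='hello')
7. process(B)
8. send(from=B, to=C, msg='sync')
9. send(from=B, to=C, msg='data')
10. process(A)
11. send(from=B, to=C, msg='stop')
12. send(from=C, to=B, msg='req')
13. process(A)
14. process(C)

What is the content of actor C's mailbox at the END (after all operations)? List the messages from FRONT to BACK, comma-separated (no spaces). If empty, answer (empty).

Answer: data,stop

Derivation:
After 1 (send(from=A, to=B, msg='ok')): A:[] B:[ok] C:[]
After 2 (send(from=A, to=B, msg='bye')): A:[] B:[ok,bye] C:[]
After 3 (process(A)): A:[] B:[ok,bye] C:[]
After 4 (send(from=A, to=C, msg='err')): A:[] B:[ok,bye] C:[err]
After 5 (process(C)): A:[] B:[ok,bye] C:[]
After 6 (send(from=A, to=B, msg='hello')): A:[] B:[ok,bye,hello] C:[]
After 7 (process(B)): A:[] B:[bye,hello] C:[]
After 8 (send(from=B, to=C, msg='sync')): A:[] B:[bye,hello] C:[sync]
After 9 (send(from=B, to=C, msg='data')): A:[] B:[bye,hello] C:[sync,data]
After 10 (process(A)): A:[] B:[bye,hello] C:[sync,data]
After 11 (send(from=B, to=C, msg='stop')): A:[] B:[bye,hello] C:[sync,data,stop]
After 12 (send(from=C, to=B, msg='req')): A:[] B:[bye,hello,req] C:[sync,data,stop]
After 13 (process(A)): A:[] B:[bye,hello,req] C:[sync,data,stop]
After 14 (process(C)): A:[] B:[bye,hello,req] C:[data,stop]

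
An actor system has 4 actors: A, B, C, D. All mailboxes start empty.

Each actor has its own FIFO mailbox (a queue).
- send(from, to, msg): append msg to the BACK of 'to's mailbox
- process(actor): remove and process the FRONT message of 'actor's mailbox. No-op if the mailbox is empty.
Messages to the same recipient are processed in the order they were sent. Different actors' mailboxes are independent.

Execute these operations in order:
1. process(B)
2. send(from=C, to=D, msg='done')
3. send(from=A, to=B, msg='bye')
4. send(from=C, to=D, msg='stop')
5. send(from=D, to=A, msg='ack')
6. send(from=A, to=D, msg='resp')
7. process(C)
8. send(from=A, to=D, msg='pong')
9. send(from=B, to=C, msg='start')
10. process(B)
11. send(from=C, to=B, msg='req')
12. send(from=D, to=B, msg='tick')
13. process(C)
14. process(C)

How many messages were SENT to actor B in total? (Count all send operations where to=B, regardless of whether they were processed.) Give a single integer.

After 1 (process(B)): A:[] B:[] C:[] D:[]
After 2 (send(from=C, to=D, msg='done')): A:[] B:[] C:[] D:[done]
After 3 (send(from=A, to=B, msg='bye')): A:[] B:[bye] C:[] D:[done]
After 4 (send(from=C, to=D, msg='stop')): A:[] B:[bye] C:[] D:[done,stop]
After 5 (send(from=D, to=A, msg='ack')): A:[ack] B:[bye] C:[] D:[done,stop]
After 6 (send(from=A, to=D, msg='resp')): A:[ack] B:[bye] C:[] D:[done,stop,resp]
After 7 (process(C)): A:[ack] B:[bye] C:[] D:[done,stop,resp]
After 8 (send(from=A, to=D, msg='pong')): A:[ack] B:[bye] C:[] D:[done,stop,resp,pong]
After 9 (send(from=B, to=C, msg='start')): A:[ack] B:[bye] C:[start] D:[done,stop,resp,pong]
After 10 (process(B)): A:[ack] B:[] C:[start] D:[done,stop,resp,pong]
After 11 (send(from=C, to=B, msg='req')): A:[ack] B:[req] C:[start] D:[done,stop,resp,pong]
After 12 (send(from=D, to=B, msg='tick')): A:[ack] B:[req,tick] C:[start] D:[done,stop,resp,pong]
After 13 (process(C)): A:[ack] B:[req,tick] C:[] D:[done,stop,resp,pong]
After 14 (process(C)): A:[ack] B:[req,tick] C:[] D:[done,stop,resp,pong]

Answer: 3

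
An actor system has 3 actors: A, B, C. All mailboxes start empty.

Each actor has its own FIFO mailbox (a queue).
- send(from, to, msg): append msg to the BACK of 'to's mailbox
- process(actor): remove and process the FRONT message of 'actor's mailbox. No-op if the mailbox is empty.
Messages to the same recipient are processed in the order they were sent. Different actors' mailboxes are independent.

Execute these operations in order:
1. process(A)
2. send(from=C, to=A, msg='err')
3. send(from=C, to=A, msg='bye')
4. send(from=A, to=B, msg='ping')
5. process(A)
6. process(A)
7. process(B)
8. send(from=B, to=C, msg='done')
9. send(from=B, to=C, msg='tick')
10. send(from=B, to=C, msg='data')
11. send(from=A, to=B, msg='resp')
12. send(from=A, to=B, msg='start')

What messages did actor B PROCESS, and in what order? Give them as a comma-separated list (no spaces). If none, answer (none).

Answer: ping

Derivation:
After 1 (process(A)): A:[] B:[] C:[]
After 2 (send(from=C, to=A, msg='err')): A:[err] B:[] C:[]
After 3 (send(from=C, to=A, msg='bye')): A:[err,bye] B:[] C:[]
After 4 (send(from=A, to=B, msg='ping')): A:[err,bye] B:[ping] C:[]
After 5 (process(A)): A:[bye] B:[ping] C:[]
After 6 (process(A)): A:[] B:[ping] C:[]
After 7 (process(B)): A:[] B:[] C:[]
After 8 (send(from=B, to=C, msg='done')): A:[] B:[] C:[done]
After 9 (send(from=B, to=C, msg='tick')): A:[] B:[] C:[done,tick]
After 10 (send(from=B, to=C, msg='data')): A:[] B:[] C:[done,tick,data]
After 11 (send(from=A, to=B, msg='resp')): A:[] B:[resp] C:[done,tick,data]
After 12 (send(from=A, to=B, msg='start')): A:[] B:[resp,start] C:[done,tick,data]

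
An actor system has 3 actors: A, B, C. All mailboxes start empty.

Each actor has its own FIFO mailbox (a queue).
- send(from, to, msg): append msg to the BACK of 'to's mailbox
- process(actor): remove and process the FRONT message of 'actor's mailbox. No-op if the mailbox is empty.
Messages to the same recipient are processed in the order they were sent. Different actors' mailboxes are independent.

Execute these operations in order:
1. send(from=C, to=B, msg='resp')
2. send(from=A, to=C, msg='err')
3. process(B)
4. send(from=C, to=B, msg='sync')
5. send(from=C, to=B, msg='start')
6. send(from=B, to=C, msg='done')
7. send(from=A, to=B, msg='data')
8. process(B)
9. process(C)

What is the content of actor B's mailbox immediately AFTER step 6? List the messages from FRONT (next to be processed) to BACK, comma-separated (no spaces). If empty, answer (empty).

After 1 (send(from=C, to=B, msg='resp')): A:[] B:[resp] C:[]
After 2 (send(from=A, to=C, msg='err')): A:[] B:[resp] C:[err]
After 3 (process(B)): A:[] B:[] C:[err]
After 4 (send(from=C, to=B, msg='sync')): A:[] B:[sync] C:[err]
After 5 (send(from=C, to=B, msg='start')): A:[] B:[sync,start] C:[err]
After 6 (send(from=B, to=C, msg='done')): A:[] B:[sync,start] C:[err,done]

sync,start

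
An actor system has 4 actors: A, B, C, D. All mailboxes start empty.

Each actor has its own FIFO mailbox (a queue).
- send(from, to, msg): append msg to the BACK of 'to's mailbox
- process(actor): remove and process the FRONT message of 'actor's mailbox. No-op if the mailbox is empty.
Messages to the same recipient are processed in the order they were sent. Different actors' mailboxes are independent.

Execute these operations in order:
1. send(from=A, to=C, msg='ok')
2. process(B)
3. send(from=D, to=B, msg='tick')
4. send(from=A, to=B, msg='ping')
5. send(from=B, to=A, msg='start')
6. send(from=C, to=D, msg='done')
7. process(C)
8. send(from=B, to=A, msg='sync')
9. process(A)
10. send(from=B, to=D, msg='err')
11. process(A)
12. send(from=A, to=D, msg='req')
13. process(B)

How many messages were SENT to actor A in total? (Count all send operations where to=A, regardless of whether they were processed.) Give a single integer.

Answer: 2

Derivation:
After 1 (send(from=A, to=C, msg='ok')): A:[] B:[] C:[ok] D:[]
After 2 (process(B)): A:[] B:[] C:[ok] D:[]
After 3 (send(from=D, to=B, msg='tick')): A:[] B:[tick] C:[ok] D:[]
After 4 (send(from=A, to=B, msg='ping')): A:[] B:[tick,ping] C:[ok] D:[]
After 5 (send(from=B, to=A, msg='start')): A:[start] B:[tick,ping] C:[ok] D:[]
After 6 (send(from=C, to=D, msg='done')): A:[start] B:[tick,ping] C:[ok] D:[done]
After 7 (process(C)): A:[start] B:[tick,ping] C:[] D:[done]
After 8 (send(from=B, to=A, msg='sync')): A:[start,sync] B:[tick,ping] C:[] D:[done]
After 9 (process(A)): A:[sync] B:[tick,ping] C:[] D:[done]
After 10 (send(from=B, to=D, msg='err')): A:[sync] B:[tick,ping] C:[] D:[done,err]
After 11 (process(A)): A:[] B:[tick,ping] C:[] D:[done,err]
After 12 (send(from=A, to=D, msg='req')): A:[] B:[tick,ping] C:[] D:[done,err,req]
After 13 (process(B)): A:[] B:[ping] C:[] D:[done,err,req]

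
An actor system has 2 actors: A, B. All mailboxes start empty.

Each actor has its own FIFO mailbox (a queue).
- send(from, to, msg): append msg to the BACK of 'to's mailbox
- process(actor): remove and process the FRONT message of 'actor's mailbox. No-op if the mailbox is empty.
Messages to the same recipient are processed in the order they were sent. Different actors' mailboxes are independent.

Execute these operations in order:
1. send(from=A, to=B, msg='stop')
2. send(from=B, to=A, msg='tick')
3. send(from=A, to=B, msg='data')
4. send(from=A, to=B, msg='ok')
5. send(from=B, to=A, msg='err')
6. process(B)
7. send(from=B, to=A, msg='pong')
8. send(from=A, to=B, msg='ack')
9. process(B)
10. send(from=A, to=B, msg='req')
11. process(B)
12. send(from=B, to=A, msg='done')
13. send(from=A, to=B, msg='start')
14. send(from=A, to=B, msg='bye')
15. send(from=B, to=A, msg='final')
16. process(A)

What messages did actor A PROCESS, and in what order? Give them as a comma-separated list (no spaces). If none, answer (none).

After 1 (send(from=A, to=B, msg='stop')): A:[] B:[stop]
After 2 (send(from=B, to=A, msg='tick')): A:[tick] B:[stop]
After 3 (send(from=A, to=B, msg='data')): A:[tick] B:[stop,data]
After 4 (send(from=A, to=B, msg='ok')): A:[tick] B:[stop,data,ok]
After 5 (send(from=B, to=A, msg='err')): A:[tick,err] B:[stop,data,ok]
After 6 (process(B)): A:[tick,err] B:[data,ok]
After 7 (send(from=B, to=A, msg='pong')): A:[tick,err,pong] B:[data,ok]
After 8 (send(from=A, to=B, msg='ack')): A:[tick,err,pong] B:[data,ok,ack]
After 9 (process(B)): A:[tick,err,pong] B:[ok,ack]
After 10 (send(from=A, to=B, msg='req')): A:[tick,err,pong] B:[ok,ack,req]
After 11 (process(B)): A:[tick,err,pong] B:[ack,req]
After 12 (send(from=B, to=A, msg='done')): A:[tick,err,pong,done] B:[ack,req]
After 13 (send(from=A, to=B, msg='start')): A:[tick,err,pong,done] B:[ack,req,start]
After 14 (send(from=A, to=B, msg='bye')): A:[tick,err,pong,done] B:[ack,req,start,bye]
After 15 (send(from=B, to=A, msg='final')): A:[tick,err,pong,done,final] B:[ack,req,start,bye]
After 16 (process(A)): A:[err,pong,done,final] B:[ack,req,start,bye]

Answer: tick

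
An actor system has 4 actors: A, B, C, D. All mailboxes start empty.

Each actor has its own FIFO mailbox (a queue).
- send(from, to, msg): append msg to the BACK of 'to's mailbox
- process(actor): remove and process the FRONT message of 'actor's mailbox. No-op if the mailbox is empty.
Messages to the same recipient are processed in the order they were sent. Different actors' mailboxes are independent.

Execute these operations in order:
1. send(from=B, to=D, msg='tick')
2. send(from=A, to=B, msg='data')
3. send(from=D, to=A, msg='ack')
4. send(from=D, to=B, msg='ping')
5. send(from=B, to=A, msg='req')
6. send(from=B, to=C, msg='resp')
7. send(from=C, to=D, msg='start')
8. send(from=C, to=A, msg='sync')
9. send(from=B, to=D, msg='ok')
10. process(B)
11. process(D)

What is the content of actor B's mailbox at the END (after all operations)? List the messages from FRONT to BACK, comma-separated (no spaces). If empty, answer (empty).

Answer: ping

Derivation:
After 1 (send(from=B, to=D, msg='tick')): A:[] B:[] C:[] D:[tick]
After 2 (send(from=A, to=B, msg='data')): A:[] B:[data] C:[] D:[tick]
After 3 (send(from=D, to=A, msg='ack')): A:[ack] B:[data] C:[] D:[tick]
After 4 (send(from=D, to=B, msg='ping')): A:[ack] B:[data,ping] C:[] D:[tick]
After 5 (send(from=B, to=A, msg='req')): A:[ack,req] B:[data,ping] C:[] D:[tick]
After 6 (send(from=B, to=C, msg='resp')): A:[ack,req] B:[data,ping] C:[resp] D:[tick]
After 7 (send(from=C, to=D, msg='start')): A:[ack,req] B:[data,ping] C:[resp] D:[tick,start]
After 8 (send(from=C, to=A, msg='sync')): A:[ack,req,sync] B:[data,ping] C:[resp] D:[tick,start]
After 9 (send(from=B, to=D, msg='ok')): A:[ack,req,sync] B:[data,ping] C:[resp] D:[tick,start,ok]
After 10 (process(B)): A:[ack,req,sync] B:[ping] C:[resp] D:[tick,start,ok]
After 11 (process(D)): A:[ack,req,sync] B:[ping] C:[resp] D:[start,ok]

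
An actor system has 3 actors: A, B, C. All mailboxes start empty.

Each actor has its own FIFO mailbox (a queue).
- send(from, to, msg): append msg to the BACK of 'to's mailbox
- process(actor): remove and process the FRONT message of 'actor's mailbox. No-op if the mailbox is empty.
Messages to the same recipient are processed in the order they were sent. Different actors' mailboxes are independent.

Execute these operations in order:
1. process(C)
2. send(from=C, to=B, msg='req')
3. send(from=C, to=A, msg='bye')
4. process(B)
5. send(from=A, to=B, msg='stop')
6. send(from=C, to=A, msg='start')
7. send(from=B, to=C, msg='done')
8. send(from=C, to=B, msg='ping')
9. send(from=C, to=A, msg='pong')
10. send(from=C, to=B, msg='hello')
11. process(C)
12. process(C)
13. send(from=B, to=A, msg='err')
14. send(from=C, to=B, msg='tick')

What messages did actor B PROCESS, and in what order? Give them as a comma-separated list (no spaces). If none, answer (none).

Answer: req

Derivation:
After 1 (process(C)): A:[] B:[] C:[]
After 2 (send(from=C, to=B, msg='req')): A:[] B:[req] C:[]
After 3 (send(from=C, to=A, msg='bye')): A:[bye] B:[req] C:[]
After 4 (process(B)): A:[bye] B:[] C:[]
After 5 (send(from=A, to=B, msg='stop')): A:[bye] B:[stop] C:[]
After 6 (send(from=C, to=A, msg='start')): A:[bye,start] B:[stop] C:[]
After 7 (send(from=B, to=C, msg='done')): A:[bye,start] B:[stop] C:[done]
After 8 (send(from=C, to=B, msg='ping')): A:[bye,start] B:[stop,ping] C:[done]
After 9 (send(from=C, to=A, msg='pong')): A:[bye,start,pong] B:[stop,ping] C:[done]
After 10 (send(from=C, to=B, msg='hello')): A:[bye,start,pong] B:[stop,ping,hello] C:[done]
After 11 (process(C)): A:[bye,start,pong] B:[stop,ping,hello] C:[]
After 12 (process(C)): A:[bye,start,pong] B:[stop,ping,hello] C:[]
After 13 (send(from=B, to=A, msg='err')): A:[bye,start,pong,err] B:[stop,ping,hello] C:[]
After 14 (send(from=C, to=B, msg='tick')): A:[bye,start,pong,err] B:[stop,ping,hello,tick] C:[]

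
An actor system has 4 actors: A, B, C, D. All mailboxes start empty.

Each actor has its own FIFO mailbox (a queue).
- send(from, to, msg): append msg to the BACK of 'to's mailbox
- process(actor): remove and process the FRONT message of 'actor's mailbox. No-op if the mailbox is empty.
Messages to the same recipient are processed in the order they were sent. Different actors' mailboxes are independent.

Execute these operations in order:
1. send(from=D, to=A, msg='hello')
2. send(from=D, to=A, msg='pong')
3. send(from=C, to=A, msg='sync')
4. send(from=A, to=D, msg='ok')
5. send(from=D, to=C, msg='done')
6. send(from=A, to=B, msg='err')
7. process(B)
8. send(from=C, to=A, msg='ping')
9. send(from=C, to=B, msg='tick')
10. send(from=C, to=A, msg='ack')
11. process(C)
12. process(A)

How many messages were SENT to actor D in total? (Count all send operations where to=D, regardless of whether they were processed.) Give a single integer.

Answer: 1

Derivation:
After 1 (send(from=D, to=A, msg='hello')): A:[hello] B:[] C:[] D:[]
After 2 (send(from=D, to=A, msg='pong')): A:[hello,pong] B:[] C:[] D:[]
After 3 (send(from=C, to=A, msg='sync')): A:[hello,pong,sync] B:[] C:[] D:[]
After 4 (send(from=A, to=D, msg='ok')): A:[hello,pong,sync] B:[] C:[] D:[ok]
After 5 (send(from=D, to=C, msg='done')): A:[hello,pong,sync] B:[] C:[done] D:[ok]
After 6 (send(from=A, to=B, msg='err')): A:[hello,pong,sync] B:[err] C:[done] D:[ok]
After 7 (process(B)): A:[hello,pong,sync] B:[] C:[done] D:[ok]
After 8 (send(from=C, to=A, msg='ping')): A:[hello,pong,sync,ping] B:[] C:[done] D:[ok]
After 9 (send(from=C, to=B, msg='tick')): A:[hello,pong,sync,ping] B:[tick] C:[done] D:[ok]
After 10 (send(from=C, to=A, msg='ack')): A:[hello,pong,sync,ping,ack] B:[tick] C:[done] D:[ok]
After 11 (process(C)): A:[hello,pong,sync,ping,ack] B:[tick] C:[] D:[ok]
After 12 (process(A)): A:[pong,sync,ping,ack] B:[tick] C:[] D:[ok]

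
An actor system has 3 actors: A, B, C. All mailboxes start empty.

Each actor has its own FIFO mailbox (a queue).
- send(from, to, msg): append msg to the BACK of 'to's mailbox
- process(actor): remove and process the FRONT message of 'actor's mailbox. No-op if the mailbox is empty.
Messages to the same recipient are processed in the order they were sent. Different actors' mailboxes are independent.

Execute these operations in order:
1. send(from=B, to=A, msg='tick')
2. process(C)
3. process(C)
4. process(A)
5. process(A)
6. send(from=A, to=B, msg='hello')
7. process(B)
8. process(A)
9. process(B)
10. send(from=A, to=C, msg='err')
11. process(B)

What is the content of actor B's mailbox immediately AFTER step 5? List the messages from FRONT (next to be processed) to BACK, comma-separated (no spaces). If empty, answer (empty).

After 1 (send(from=B, to=A, msg='tick')): A:[tick] B:[] C:[]
After 2 (process(C)): A:[tick] B:[] C:[]
After 3 (process(C)): A:[tick] B:[] C:[]
After 4 (process(A)): A:[] B:[] C:[]
After 5 (process(A)): A:[] B:[] C:[]

(empty)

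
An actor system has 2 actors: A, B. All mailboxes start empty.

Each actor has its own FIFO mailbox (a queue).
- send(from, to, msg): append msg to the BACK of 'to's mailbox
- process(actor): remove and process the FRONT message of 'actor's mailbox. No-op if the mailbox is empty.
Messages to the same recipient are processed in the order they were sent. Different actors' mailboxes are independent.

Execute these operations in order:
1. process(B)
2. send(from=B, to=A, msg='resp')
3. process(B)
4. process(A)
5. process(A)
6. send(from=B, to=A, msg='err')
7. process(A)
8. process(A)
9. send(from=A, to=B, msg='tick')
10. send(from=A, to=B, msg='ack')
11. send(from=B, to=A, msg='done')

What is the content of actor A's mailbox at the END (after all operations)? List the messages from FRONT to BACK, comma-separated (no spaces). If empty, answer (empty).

Answer: done

Derivation:
After 1 (process(B)): A:[] B:[]
After 2 (send(from=B, to=A, msg='resp')): A:[resp] B:[]
After 3 (process(B)): A:[resp] B:[]
After 4 (process(A)): A:[] B:[]
After 5 (process(A)): A:[] B:[]
After 6 (send(from=B, to=A, msg='err')): A:[err] B:[]
After 7 (process(A)): A:[] B:[]
After 8 (process(A)): A:[] B:[]
After 9 (send(from=A, to=B, msg='tick')): A:[] B:[tick]
After 10 (send(from=A, to=B, msg='ack')): A:[] B:[tick,ack]
After 11 (send(from=B, to=A, msg='done')): A:[done] B:[tick,ack]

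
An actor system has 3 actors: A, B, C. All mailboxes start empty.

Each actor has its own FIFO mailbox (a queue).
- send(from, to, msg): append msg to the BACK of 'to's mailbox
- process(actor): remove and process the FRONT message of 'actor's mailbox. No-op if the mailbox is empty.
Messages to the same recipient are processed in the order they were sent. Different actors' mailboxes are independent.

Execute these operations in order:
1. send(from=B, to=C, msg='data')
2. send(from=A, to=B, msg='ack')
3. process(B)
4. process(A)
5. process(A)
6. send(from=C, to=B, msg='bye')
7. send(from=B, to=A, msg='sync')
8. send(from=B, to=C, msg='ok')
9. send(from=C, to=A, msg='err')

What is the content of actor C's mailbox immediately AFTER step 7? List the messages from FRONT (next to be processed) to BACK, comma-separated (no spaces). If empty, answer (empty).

After 1 (send(from=B, to=C, msg='data')): A:[] B:[] C:[data]
After 2 (send(from=A, to=B, msg='ack')): A:[] B:[ack] C:[data]
After 3 (process(B)): A:[] B:[] C:[data]
After 4 (process(A)): A:[] B:[] C:[data]
After 5 (process(A)): A:[] B:[] C:[data]
After 6 (send(from=C, to=B, msg='bye')): A:[] B:[bye] C:[data]
After 7 (send(from=B, to=A, msg='sync')): A:[sync] B:[bye] C:[data]

data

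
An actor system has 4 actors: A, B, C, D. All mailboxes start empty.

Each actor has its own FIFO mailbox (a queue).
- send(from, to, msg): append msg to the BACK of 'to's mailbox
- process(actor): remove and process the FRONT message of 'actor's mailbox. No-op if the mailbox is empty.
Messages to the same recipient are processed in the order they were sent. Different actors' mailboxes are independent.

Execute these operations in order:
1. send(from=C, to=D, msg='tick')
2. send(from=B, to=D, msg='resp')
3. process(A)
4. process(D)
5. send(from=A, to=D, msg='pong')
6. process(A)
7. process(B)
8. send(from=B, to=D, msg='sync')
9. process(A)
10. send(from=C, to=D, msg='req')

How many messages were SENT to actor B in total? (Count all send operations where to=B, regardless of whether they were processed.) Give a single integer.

Answer: 0

Derivation:
After 1 (send(from=C, to=D, msg='tick')): A:[] B:[] C:[] D:[tick]
After 2 (send(from=B, to=D, msg='resp')): A:[] B:[] C:[] D:[tick,resp]
After 3 (process(A)): A:[] B:[] C:[] D:[tick,resp]
After 4 (process(D)): A:[] B:[] C:[] D:[resp]
After 5 (send(from=A, to=D, msg='pong')): A:[] B:[] C:[] D:[resp,pong]
After 6 (process(A)): A:[] B:[] C:[] D:[resp,pong]
After 7 (process(B)): A:[] B:[] C:[] D:[resp,pong]
After 8 (send(from=B, to=D, msg='sync')): A:[] B:[] C:[] D:[resp,pong,sync]
After 9 (process(A)): A:[] B:[] C:[] D:[resp,pong,sync]
After 10 (send(from=C, to=D, msg='req')): A:[] B:[] C:[] D:[resp,pong,sync,req]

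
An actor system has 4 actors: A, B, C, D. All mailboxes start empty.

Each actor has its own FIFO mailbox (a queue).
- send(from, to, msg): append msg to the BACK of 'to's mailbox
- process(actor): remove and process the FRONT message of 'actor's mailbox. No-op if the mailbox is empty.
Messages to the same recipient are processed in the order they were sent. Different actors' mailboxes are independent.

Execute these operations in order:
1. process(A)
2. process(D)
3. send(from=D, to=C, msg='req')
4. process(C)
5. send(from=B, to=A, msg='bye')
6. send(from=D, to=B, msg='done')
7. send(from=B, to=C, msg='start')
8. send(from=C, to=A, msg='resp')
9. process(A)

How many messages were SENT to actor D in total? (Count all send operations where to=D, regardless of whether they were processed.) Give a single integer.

After 1 (process(A)): A:[] B:[] C:[] D:[]
After 2 (process(D)): A:[] B:[] C:[] D:[]
After 3 (send(from=D, to=C, msg='req')): A:[] B:[] C:[req] D:[]
After 4 (process(C)): A:[] B:[] C:[] D:[]
After 5 (send(from=B, to=A, msg='bye')): A:[bye] B:[] C:[] D:[]
After 6 (send(from=D, to=B, msg='done')): A:[bye] B:[done] C:[] D:[]
After 7 (send(from=B, to=C, msg='start')): A:[bye] B:[done] C:[start] D:[]
After 8 (send(from=C, to=A, msg='resp')): A:[bye,resp] B:[done] C:[start] D:[]
After 9 (process(A)): A:[resp] B:[done] C:[start] D:[]

Answer: 0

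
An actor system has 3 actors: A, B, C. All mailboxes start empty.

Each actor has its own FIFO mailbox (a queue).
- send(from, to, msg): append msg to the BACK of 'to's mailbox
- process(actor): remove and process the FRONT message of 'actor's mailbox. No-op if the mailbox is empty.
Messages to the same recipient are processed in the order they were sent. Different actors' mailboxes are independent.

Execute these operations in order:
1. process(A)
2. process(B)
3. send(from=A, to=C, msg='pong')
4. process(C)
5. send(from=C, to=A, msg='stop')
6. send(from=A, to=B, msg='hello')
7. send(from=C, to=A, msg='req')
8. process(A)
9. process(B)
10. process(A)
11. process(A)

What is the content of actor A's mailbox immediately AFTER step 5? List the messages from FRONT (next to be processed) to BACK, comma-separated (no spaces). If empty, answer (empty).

After 1 (process(A)): A:[] B:[] C:[]
After 2 (process(B)): A:[] B:[] C:[]
After 3 (send(from=A, to=C, msg='pong')): A:[] B:[] C:[pong]
After 4 (process(C)): A:[] B:[] C:[]
After 5 (send(from=C, to=A, msg='stop')): A:[stop] B:[] C:[]

stop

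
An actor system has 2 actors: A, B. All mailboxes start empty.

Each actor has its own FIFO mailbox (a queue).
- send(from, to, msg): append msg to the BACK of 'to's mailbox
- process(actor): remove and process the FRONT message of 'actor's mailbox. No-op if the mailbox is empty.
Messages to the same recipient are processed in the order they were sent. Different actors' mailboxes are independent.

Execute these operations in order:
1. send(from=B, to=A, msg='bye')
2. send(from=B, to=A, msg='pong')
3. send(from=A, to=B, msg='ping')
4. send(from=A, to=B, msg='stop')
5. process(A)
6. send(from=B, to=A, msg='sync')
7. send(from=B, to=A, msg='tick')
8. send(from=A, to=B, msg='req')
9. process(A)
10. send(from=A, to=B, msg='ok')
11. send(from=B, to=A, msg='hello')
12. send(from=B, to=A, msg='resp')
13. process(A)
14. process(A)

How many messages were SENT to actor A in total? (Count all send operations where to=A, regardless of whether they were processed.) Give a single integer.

Answer: 6

Derivation:
After 1 (send(from=B, to=A, msg='bye')): A:[bye] B:[]
After 2 (send(from=B, to=A, msg='pong')): A:[bye,pong] B:[]
After 3 (send(from=A, to=B, msg='ping')): A:[bye,pong] B:[ping]
After 4 (send(from=A, to=B, msg='stop')): A:[bye,pong] B:[ping,stop]
After 5 (process(A)): A:[pong] B:[ping,stop]
After 6 (send(from=B, to=A, msg='sync')): A:[pong,sync] B:[ping,stop]
After 7 (send(from=B, to=A, msg='tick')): A:[pong,sync,tick] B:[ping,stop]
After 8 (send(from=A, to=B, msg='req')): A:[pong,sync,tick] B:[ping,stop,req]
After 9 (process(A)): A:[sync,tick] B:[ping,stop,req]
After 10 (send(from=A, to=B, msg='ok')): A:[sync,tick] B:[ping,stop,req,ok]
After 11 (send(from=B, to=A, msg='hello')): A:[sync,tick,hello] B:[ping,stop,req,ok]
After 12 (send(from=B, to=A, msg='resp')): A:[sync,tick,hello,resp] B:[ping,stop,req,ok]
After 13 (process(A)): A:[tick,hello,resp] B:[ping,stop,req,ok]
After 14 (process(A)): A:[hello,resp] B:[ping,stop,req,ok]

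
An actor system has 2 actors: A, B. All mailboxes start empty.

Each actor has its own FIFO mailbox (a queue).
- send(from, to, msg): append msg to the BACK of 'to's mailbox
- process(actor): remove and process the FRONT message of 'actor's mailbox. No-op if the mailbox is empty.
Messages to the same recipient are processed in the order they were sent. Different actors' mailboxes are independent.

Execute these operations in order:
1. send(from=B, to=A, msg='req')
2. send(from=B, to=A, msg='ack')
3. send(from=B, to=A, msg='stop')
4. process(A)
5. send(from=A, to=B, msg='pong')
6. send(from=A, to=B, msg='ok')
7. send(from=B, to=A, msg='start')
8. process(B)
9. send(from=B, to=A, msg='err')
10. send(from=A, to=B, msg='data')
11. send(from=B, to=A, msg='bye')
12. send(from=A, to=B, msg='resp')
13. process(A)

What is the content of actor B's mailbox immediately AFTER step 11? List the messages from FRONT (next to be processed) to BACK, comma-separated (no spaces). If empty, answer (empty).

After 1 (send(from=B, to=A, msg='req')): A:[req] B:[]
After 2 (send(from=B, to=A, msg='ack')): A:[req,ack] B:[]
After 3 (send(from=B, to=A, msg='stop')): A:[req,ack,stop] B:[]
After 4 (process(A)): A:[ack,stop] B:[]
After 5 (send(from=A, to=B, msg='pong')): A:[ack,stop] B:[pong]
After 6 (send(from=A, to=B, msg='ok')): A:[ack,stop] B:[pong,ok]
After 7 (send(from=B, to=A, msg='start')): A:[ack,stop,start] B:[pong,ok]
After 8 (process(B)): A:[ack,stop,start] B:[ok]
After 9 (send(from=B, to=A, msg='err')): A:[ack,stop,start,err] B:[ok]
After 10 (send(from=A, to=B, msg='data')): A:[ack,stop,start,err] B:[ok,data]
After 11 (send(from=B, to=A, msg='bye')): A:[ack,stop,start,err,bye] B:[ok,data]

ok,data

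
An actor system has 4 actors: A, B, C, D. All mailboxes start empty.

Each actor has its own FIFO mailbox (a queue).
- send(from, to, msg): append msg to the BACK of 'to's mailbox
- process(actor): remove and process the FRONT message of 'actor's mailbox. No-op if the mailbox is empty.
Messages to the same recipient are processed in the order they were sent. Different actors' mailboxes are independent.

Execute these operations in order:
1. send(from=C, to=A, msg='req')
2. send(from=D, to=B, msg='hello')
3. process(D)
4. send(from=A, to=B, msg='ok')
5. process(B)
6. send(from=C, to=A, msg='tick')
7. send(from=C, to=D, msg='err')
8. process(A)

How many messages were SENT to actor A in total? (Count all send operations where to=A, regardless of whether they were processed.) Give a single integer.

Answer: 2

Derivation:
After 1 (send(from=C, to=A, msg='req')): A:[req] B:[] C:[] D:[]
After 2 (send(from=D, to=B, msg='hello')): A:[req] B:[hello] C:[] D:[]
After 3 (process(D)): A:[req] B:[hello] C:[] D:[]
After 4 (send(from=A, to=B, msg='ok')): A:[req] B:[hello,ok] C:[] D:[]
After 5 (process(B)): A:[req] B:[ok] C:[] D:[]
After 6 (send(from=C, to=A, msg='tick')): A:[req,tick] B:[ok] C:[] D:[]
After 7 (send(from=C, to=D, msg='err')): A:[req,tick] B:[ok] C:[] D:[err]
After 8 (process(A)): A:[tick] B:[ok] C:[] D:[err]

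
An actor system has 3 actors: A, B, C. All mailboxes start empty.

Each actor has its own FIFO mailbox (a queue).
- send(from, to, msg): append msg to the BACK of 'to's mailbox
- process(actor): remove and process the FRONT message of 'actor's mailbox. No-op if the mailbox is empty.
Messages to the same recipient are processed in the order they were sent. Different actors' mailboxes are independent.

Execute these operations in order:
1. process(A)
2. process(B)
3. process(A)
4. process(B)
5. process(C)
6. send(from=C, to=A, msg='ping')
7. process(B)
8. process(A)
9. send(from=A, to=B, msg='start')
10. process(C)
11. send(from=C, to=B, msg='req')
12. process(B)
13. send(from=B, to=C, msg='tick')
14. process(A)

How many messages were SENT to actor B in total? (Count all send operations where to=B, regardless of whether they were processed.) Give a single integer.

Answer: 2

Derivation:
After 1 (process(A)): A:[] B:[] C:[]
After 2 (process(B)): A:[] B:[] C:[]
After 3 (process(A)): A:[] B:[] C:[]
After 4 (process(B)): A:[] B:[] C:[]
After 5 (process(C)): A:[] B:[] C:[]
After 6 (send(from=C, to=A, msg='ping')): A:[ping] B:[] C:[]
After 7 (process(B)): A:[ping] B:[] C:[]
After 8 (process(A)): A:[] B:[] C:[]
After 9 (send(from=A, to=B, msg='start')): A:[] B:[start] C:[]
After 10 (process(C)): A:[] B:[start] C:[]
After 11 (send(from=C, to=B, msg='req')): A:[] B:[start,req] C:[]
After 12 (process(B)): A:[] B:[req] C:[]
After 13 (send(from=B, to=C, msg='tick')): A:[] B:[req] C:[tick]
After 14 (process(A)): A:[] B:[req] C:[tick]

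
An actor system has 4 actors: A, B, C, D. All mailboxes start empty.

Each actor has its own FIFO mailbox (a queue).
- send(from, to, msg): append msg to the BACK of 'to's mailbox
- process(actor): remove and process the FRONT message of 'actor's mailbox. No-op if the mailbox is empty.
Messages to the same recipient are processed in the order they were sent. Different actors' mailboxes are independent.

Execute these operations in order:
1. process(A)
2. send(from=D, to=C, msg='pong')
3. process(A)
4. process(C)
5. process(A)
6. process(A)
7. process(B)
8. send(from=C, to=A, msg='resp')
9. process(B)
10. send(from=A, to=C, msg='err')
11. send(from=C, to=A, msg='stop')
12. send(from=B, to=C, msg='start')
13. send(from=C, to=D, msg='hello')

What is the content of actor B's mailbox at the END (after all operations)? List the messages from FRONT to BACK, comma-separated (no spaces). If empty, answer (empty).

Answer: (empty)

Derivation:
After 1 (process(A)): A:[] B:[] C:[] D:[]
After 2 (send(from=D, to=C, msg='pong')): A:[] B:[] C:[pong] D:[]
After 3 (process(A)): A:[] B:[] C:[pong] D:[]
After 4 (process(C)): A:[] B:[] C:[] D:[]
After 5 (process(A)): A:[] B:[] C:[] D:[]
After 6 (process(A)): A:[] B:[] C:[] D:[]
After 7 (process(B)): A:[] B:[] C:[] D:[]
After 8 (send(from=C, to=A, msg='resp')): A:[resp] B:[] C:[] D:[]
After 9 (process(B)): A:[resp] B:[] C:[] D:[]
After 10 (send(from=A, to=C, msg='err')): A:[resp] B:[] C:[err] D:[]
After 11 (send(from=C, to=A, msg='stop')): A:[resp,stop] B:[] C:[err] D:[]
After 12 (send(from=B, to=C, msg='start')): A:[resp,stop] B:[] C:[err,start] D:[]
After 13 (send(from=C, to=D, msg='hello')): A:[resp,stop] B:[] C:[err,start] D:[hello]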